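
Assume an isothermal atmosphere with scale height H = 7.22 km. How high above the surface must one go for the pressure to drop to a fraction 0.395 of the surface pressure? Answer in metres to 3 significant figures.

Set P/P₀ = exp(−z/H) = 0.395, so z = −H ln(0.395).
−ln(0.395) = 0.92887; z = 7220.0 × 0.92887 = 6706.4 m.

z ≈ 6710 m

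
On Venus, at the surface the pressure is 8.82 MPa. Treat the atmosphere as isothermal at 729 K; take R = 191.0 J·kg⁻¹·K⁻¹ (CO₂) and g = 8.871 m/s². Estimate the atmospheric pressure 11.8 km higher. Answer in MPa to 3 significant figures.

Scale height: H = RT/g = 191.0 × 729 / 8.871 = 15696 m.
Barometric formula: P = P₀ exp(−z/H).
z/H = 11800/15696 = 0.75178; exp(−0.75178) = 0.47153.
P = 8.82 × 0.47153 = 4.1589 MPa.

P ≈ 4.16 MPa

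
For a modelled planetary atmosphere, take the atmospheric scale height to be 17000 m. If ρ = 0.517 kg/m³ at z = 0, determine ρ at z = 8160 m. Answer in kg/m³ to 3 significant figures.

In an isothermal atmosphere, density decays like pressure: ρ = ρ₀ exp(−z/H).
z/H = 8160.0/17000 = 0.48000; exp(−0.48000) = 0.61878.
ρ = 0.517 × 0.61878 = 0.31991 kg/m³.

ρ ≈ 0.320 kg/m³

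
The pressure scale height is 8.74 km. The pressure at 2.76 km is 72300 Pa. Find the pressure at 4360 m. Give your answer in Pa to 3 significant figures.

P ≈ 60200 Pa

Between two levels, P₂ = P₁ exp(−Δz/H) with Δz = z₂ − z₁.
Δz = 4360.0 − 2760.0 = 1600.0 m; Δz/H = 1600.0/8740.0 = 0.18307.
P₂ = 72300 × exp(−0.18307) = 72300 × 0.83271 = 60205 Pa.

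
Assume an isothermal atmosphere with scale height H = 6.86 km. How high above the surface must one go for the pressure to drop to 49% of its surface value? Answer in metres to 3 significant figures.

z ≈ 4890 m

Set P/P₀ = exp(−z/H) = 0.49, so z = −H ln(0.49).
−ln(0.49) = 0.71335; z = 6860.0 × 0.71335 = 4893.6 m.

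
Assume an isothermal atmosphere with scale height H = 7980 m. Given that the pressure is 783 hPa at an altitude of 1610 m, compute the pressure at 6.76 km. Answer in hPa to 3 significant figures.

Between two levels, P₂ = P₁ exp(−Δz/H) with Δz = z₂ − z₁.
Δz = 6760.0 − 1610.0 = 5150.0 m; Δz/H = 5150.0/7980.0 = 0.64536.
P₂ = 783 × exp(−0.64536) = 783 × 0.52447 = 410.66 hPa.

P ≈ 411 hPa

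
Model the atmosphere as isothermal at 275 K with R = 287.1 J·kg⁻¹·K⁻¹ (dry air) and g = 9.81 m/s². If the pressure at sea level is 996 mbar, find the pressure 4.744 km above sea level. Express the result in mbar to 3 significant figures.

Scale height: H = RT/g = 287.1 × 275 / 9.81 = 8048.2 m.
Barometric formula: P = P₀ exp(−z/H).
z/H = 4744.0/8048.2 = 0.58945; exp(−0.58945) = 0.55463.
P = 996 × 0.55463 = 552.41 mbar.

P ≈ 552 mbar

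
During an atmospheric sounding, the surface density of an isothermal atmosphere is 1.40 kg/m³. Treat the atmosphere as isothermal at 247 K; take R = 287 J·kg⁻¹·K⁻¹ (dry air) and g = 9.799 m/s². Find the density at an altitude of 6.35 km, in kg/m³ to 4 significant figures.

Scale height: H = RT/g = 287 × 247 / 9.799 = 7234.3 m.
In an isothermal atmosphere, density decays like pressure: ρ = ρ₀ exp(−z/H).
z/H = 6350.0/7234.3 = 0.87776; exp(−0.87776) = 0.41571.
ρ = 1.40 × 0.41571 = 0.58199 kg/m³.

ρ ≈ 0.5820 kg/m³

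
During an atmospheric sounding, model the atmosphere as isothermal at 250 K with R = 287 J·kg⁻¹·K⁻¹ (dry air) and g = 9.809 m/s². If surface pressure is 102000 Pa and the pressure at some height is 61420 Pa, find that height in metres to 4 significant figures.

z ≈ 3710 m

Scale height: H = RT/g = 287 × 250 / 9.809 = 7314.7 m.
Invert the barometric formula: z = H ln(P₀/P).
P₀/P = 102000/61420 = 1.6607; ln(1.6607) = 0.50724.
z = 7314.7 × 0.50724 = 3710.3 m.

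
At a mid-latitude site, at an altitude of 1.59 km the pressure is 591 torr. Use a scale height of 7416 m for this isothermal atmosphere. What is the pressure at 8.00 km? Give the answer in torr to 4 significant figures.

Between two levels, P₂ = P₁ exp(−Δz/H) with Δz = z₂ − z₁.
Δz = 8000.0 − 1590.0 = 6410.0 m; Δz/H = 6410.0/7416.0 = 0.86435.
P₂ = 591 × exp(−0.86435) = 591 × 0.42133 = 249.01 torr.

P ≈ 249.0 torr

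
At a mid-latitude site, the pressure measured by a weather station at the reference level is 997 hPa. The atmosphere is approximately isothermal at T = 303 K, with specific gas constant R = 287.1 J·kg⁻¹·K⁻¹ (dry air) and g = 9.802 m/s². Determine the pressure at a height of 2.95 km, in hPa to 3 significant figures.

Scale height: H = RT/g = 287.1 × 303 / 9.802 = 8874.9 m.
Barometric formula: P = P₀ exp(−z/H).
z/H = 2950.0/8874.9 = 0.33240; exp(−0.33240) = 0.71720.
P = 997 × 0.71720 = 715.05 hPa.

P ≈ 715 hPa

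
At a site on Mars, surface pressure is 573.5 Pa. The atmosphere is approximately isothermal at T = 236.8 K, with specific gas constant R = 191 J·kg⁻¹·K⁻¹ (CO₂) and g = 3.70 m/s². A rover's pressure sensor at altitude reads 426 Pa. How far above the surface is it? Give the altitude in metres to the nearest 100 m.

Scale height: H = RT/g = 191 × 236.8 / 3.70 = 12224 m.
Invert the barometric formula: z = H ln(P₀/P).
P₀/P = 573.5/426 = 1.3462; ln(1.3462) = 0.29729.
z = 12224 × 0.29729 = 3634.1 m.

z ≈ 3600 m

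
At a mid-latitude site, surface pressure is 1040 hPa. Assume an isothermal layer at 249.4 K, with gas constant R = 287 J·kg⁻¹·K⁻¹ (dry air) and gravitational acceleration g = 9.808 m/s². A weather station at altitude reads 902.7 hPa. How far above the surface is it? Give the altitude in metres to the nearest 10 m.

Scale height: H = RT/g = 287 × 249.4 / 9.808 = 7297.9 m.
Invert the barometric formula: z = H ln(P₀/P).
P₀/P = 1040/902.7 = 1.1521; ln(1.1521) = 0.14159.
z = 7297.9 × 0.14159 = 1033.3 m.

z ≈ 1030 m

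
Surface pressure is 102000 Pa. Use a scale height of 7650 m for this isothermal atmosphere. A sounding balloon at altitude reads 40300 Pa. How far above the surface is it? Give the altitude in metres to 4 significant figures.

Invert the barometric formula: z = H ln(P₀/P).
P₀/P = 102000/40300 = 2.5310; ln(2.5310) = 0.92861.
z = 7650.0 × 0.92861 = 7103.9 m.

z ≈ 7104 m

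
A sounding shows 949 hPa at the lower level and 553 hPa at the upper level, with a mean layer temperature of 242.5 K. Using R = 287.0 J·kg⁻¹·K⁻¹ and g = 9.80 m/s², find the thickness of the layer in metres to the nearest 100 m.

Hypsometric equation: Δz = (R T̄/g) ln(P₁/P₂).
R T̄/g = 287.0 × 242.5 / 9.80 = 7101.8 m.
ln(949/553) = ln(1.7161) = 0.54005.
Δz = 7101.8 × 0.54005 = 3835.3 m.

Δz ≈ 3800 m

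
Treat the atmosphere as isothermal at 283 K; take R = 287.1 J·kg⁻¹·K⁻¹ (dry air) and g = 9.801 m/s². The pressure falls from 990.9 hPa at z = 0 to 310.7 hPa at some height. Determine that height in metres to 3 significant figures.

Scale height: H = RT/g = 287.1 × 283 / 9.801 = 8289.9 m.
Invert the barometric formula: z = H ln(P₀/P).
P₀/P = 990.9/310.7 = 3.1893; ln(3.1893) = 1.1598.
z = 8289.9 × 1.1598 = 9614.6 m.

z ≈ 9610 m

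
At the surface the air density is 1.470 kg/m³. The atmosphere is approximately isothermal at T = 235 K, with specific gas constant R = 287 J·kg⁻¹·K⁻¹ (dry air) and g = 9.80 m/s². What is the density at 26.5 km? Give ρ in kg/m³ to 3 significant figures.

ρ ≈ 0.0313 kg/m³

Scale height: H = RT/g = 287 × 235 / 9.80 = 6882.1 m.
In an isothermal atmosphere, density decays like pressure: ρ = ρ₀ exp(−z/H).
z/H = 26500/6882.1 = 3.8506; exp(−3.8506) = 0.021267.
ρ = 1.470 × 0.021267 = 0.031262 kg/m³.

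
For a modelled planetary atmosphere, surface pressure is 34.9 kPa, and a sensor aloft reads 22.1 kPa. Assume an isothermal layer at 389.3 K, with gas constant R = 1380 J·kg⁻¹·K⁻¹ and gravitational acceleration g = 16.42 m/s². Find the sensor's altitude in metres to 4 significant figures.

Scale height: H = RT/g = 1380 × 389.3 / 16.42 = 32718 m.
Invert the barometric formula: z = H ln(P₀/P).
P₀/P = 34.9/22.1 = 1.5792; ln(1.5792) = 0.45692.
z = 32718 × 0.45692 = 14950 m.

z ≈ 14950 m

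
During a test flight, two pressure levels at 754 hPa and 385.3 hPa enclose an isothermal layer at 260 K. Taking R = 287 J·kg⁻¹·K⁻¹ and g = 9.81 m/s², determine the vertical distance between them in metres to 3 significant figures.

Hypsometric equation: Δz = (R T̄/g) ln(P₁/P₂).
R T̄/g = 287 × 260 / 9.81 = 7606.5 m.
ln(754/385.3) = ln(1.9569) = 0.67136.
Δz = 7606.5 × 0.67136 = 5106.7 m.

Δz ≈ 5110 m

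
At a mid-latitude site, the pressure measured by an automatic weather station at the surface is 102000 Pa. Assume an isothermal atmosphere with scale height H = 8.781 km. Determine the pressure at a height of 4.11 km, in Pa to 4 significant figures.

Barometric formula: P = P₀ exp(−z/H).
z/H = 4110.0/8781.0 = 0.46806; exp(−0.46806) = 0.62622.
P = 102000 × 0.62622 = 63874 Pa.

P ≈ 63870 Pa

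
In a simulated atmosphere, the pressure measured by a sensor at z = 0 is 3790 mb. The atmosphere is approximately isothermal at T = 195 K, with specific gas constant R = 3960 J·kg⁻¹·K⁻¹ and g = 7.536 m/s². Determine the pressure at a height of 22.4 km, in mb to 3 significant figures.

P ≈ 3050 mb

Scale height: H = RT/g = 3960 × 195 / 7.536 = 102470 m.
Barometric formula: P = P₀ exp(−z/H).
z/H = 22400/102470 = 0.21860; exp(−0.21860) = 0.80364.
P = 3790 × 0.80364 = 3045.8 mb.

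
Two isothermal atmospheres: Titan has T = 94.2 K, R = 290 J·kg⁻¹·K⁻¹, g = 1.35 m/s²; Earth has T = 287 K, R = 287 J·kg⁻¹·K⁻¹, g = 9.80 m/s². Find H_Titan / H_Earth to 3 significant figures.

H_Titan/H_Earth ≈ 2.41

H = RT/g for each body.
H_Titan = 290 × 94.2 / 1.35 = 20236 m.
H_Earth = 287 × 287 / 9.80 = 8405.0 m.
H_Titan/H_Earth = 20236/8405.0 = 2.4076.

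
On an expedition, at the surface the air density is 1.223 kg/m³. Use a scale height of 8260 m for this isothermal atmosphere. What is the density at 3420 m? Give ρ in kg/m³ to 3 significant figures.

In an isothermal atmosphere, density decays like pressure: ρ = ρ₀ exp(−z/H).
z/H = 3420.0/8260.0 = 0.41404; exp(−0.41404) = 0.66097.
ρ = 1.223 × 0.66097 = 0.80837 kg/m³.

ρ ≈ 0.808 kg/m³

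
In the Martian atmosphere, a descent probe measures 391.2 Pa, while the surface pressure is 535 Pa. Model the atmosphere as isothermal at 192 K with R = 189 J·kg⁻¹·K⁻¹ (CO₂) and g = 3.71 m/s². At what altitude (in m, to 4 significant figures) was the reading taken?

Scale height: H = RT/g = 189 × 192 / 3.71 = 9781.1 m.
Invert the barometric formula: z = H ln(P₀/P).
P₀/P = 535/391.2 = 1.3676; ln(1.3676) = 0.31306.
z = 9781.1 × 0.31306 = 3062.1 m.

z ≈ 3062 m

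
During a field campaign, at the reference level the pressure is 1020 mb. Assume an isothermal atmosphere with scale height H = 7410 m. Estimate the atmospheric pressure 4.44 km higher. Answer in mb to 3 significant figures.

P ≈ 560 mb

Barometric formula: P = P₀ exp(−z/H).
z/H = 4440.0/7410.0 = 0.59919; exp(−0.59919) = 0.54926.
P = 1020 × 0.54926 = 560.25 mb.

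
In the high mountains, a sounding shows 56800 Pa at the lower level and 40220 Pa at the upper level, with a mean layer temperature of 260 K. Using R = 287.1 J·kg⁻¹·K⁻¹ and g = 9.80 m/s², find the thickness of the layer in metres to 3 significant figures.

Hypsometric equation: Δz = (R T̄/g) ln(P₁/P₂).
R T̄/g = 287.1 × 260 / 9.80 = 7616.9 m.
ln(56800/40220) = ln(1.4122) = 0.34515.
Δz = 7616.9 × 0.34515 = 2629.0 m.

Δz ≈ 2630 m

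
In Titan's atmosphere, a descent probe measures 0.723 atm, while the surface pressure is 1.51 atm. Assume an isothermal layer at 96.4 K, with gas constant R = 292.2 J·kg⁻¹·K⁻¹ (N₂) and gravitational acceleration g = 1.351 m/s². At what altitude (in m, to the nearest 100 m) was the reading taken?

z ≈ 15400 m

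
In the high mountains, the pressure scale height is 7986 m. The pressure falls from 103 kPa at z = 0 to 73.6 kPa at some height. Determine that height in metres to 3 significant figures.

z ≈ 2680 m

Invert the barometric formula: z = H ln(P₀/P).
P₀/P = 103/73.6 = 1.3995; ln(1.3995) = 0.33612.
z = 7986.0 × 0.33612 = 2684.3 m.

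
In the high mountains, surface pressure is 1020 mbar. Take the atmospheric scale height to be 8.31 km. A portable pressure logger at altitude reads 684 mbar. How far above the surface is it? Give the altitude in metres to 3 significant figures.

z ≈ 3320 m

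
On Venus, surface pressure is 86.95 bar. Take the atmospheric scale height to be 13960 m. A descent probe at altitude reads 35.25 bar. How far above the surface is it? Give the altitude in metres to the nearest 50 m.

Invert the barometric formula: z = H ln(P₀/P).
P₀/P = 86.95/35.25 = 2.4667; ln(2.4667) = 0.90288.
z = 13960 × 0.90288 = 12604 m.

z ≈ 12600 m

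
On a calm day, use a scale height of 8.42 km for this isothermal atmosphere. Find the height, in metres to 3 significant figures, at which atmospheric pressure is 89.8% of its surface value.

Set P/P₀ = exp(−z/H) = 0.898, so z = −H ln(0.898).
−ln(0.898) = 0.10759; z = 8420.0 × 0.10759 = 905.91 m.

z ≈ 906 m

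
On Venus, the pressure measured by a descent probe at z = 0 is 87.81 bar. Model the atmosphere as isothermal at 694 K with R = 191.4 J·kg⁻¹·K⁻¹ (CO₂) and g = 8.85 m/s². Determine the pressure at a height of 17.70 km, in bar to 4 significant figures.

P ≈ 27.00 bar

Scale height: H = RT/g = 191.4 × 694 / 8.85 = 15009 m.
Barometric formula: P = P₀ exp(−z/H).
z/H = 17700/15009 = 1.1793; exp(−1.1793) = 0.30749.
P = 87.81 × 0.30749 = 27.001 bar.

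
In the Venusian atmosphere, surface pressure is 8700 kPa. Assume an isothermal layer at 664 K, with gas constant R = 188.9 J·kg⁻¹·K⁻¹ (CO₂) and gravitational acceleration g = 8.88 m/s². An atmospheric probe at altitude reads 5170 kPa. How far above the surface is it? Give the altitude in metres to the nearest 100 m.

Scale height: H = RT/g = 188.9 × 664 / 8.88 = 14125 m.
Invert the barometric formula: z = H ln(P₀/P).
P₀/P = 8700/5170 = 1.6828; ln(1.6828) = 0.52046.
z = 14125 × 0.52046 = 7351.5 m.

z ≈ 7400 m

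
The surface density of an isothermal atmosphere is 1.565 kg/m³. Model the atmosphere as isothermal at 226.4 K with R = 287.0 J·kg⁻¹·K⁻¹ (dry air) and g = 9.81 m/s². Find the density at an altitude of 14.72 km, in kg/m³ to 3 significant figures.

ρ ≈ 0.170 kg/m³

Scale height: H = RT/g = 287.0 × 226.4 / 9.81 = 6623.5 m.
In an isothermal atmosphere, density decays like pressure: ρ = ρ₀ exp(−z/H).
z/H = 14720/6623.5 = 2.2224; exp(−2.2224) = 0.10835.
ρ = 1.565 × 0.10835 = 0.16957 kg/m³.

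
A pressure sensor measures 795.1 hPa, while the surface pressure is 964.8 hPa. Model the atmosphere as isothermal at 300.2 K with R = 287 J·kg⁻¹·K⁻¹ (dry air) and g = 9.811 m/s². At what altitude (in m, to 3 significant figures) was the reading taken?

z ≈ 1700 m

Scale height: H = RT/g = 287 × 300.2 / 9.811 = 8781.7 m.
Invert the barometric formula: z = H ln(P₀/P).
P₀/P = 964.8/795.1 = 1.2134; ln(1.2134) = 0.19343.
z = 8781.7 × 0.19343 = 1698.6 m.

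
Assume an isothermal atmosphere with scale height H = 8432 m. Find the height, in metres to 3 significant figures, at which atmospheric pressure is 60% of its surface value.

Set P/P₀ = exp(−z/H) = 0.6, so z = −H ln(0.6).
−ln(0.6) = 0.51083; z = 8432.0 × 0.51083 = 4307.3 m.

z ≈ 4310 m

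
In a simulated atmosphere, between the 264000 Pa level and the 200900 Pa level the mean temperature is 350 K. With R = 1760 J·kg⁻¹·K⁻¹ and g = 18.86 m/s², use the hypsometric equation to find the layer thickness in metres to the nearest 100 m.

Δz ≈ 8900 m

Hypsometric equation: Δz = (R T̄/g) ln(P₁/P₂).
R T̄/g = 1760 × 350 / 18.86 = 32662 m.
ln(264000/200900) = ln(1.3141) = 0.27315.
Δz = 32662 × 0.27315 = 8921.6 m.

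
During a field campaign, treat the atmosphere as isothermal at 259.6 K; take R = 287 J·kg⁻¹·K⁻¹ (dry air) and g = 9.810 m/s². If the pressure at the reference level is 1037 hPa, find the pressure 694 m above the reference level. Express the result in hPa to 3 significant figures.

Scale height: H = RT/g = 287 × 259.6 / 9.810 = 7594.8 m.
Barometric formula: P = P₀ exp(−z/H).
z/H = 694.00/7594.8 = 0.091378; exp(−0.091378) = 0.91267.
P = 1037 × 0.91267 = 946.44 hPa.

P ≈ 946 hPa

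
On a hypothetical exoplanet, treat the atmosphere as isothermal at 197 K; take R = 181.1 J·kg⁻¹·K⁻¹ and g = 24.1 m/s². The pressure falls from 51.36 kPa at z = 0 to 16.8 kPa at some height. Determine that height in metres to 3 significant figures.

z ≈ 1650 m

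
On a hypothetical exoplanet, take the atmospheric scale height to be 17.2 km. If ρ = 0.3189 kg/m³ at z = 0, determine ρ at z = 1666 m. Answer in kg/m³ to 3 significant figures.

In an isothermal atmosphere, density decays like pressure: ρ = ρ₀ exp(−z/H).
z/H = 1666.0/17200 = 0.096860; exp(−0.096860) = 0.90768.
ρ = 0.3189 × 0.90768 = 0.28946 kg/m³.

ρ ≈ 0.289 kg/m³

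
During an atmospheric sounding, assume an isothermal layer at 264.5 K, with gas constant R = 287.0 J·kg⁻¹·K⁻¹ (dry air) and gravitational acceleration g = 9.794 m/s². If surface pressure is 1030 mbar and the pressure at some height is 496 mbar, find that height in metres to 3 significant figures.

Scale height: H = RT/g = 287.0 × 264.5 / 9.794 = 7750.8 m.
Invert the barometric formula: z = H ln(P₀/P).
P₀/P = 1030/496 = 2.0766; ln(2.0766) = 0.73073.
z = 7750.8 × 0.73073 = 5663.7 m.

z ≈ 5660 m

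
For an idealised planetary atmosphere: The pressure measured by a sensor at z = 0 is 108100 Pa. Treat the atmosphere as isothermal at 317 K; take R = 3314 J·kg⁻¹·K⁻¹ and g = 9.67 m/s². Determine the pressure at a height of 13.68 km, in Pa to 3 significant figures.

P ≈ 95300 Pa

Scale height: H = RT/g = 3314 × 317 / 9.67 = 108640 m.
Barometric formula: P = P₀ exp(−z/H).
z/H = 13680/108640 = 0.12592; exp(−0.12592) = 0.88169.
P = 108100 × 0.88169 = 95311 Pa.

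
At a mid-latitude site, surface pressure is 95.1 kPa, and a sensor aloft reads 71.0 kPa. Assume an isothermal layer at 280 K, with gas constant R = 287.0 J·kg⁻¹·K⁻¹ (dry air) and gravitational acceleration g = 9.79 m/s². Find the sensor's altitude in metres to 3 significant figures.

z ≈ 2400 m

Scale height: H = RT/g = 287.0 × 280 / 9.79 = 8208.4 m.
Invert the barometric formula: z = H ln(P₀/P).
P₀/P = 95.1/71.0 = 1.3394; ln(1.3394) = 0.29222.
z = 8208.4 × 0.29222 = 2398.7 m.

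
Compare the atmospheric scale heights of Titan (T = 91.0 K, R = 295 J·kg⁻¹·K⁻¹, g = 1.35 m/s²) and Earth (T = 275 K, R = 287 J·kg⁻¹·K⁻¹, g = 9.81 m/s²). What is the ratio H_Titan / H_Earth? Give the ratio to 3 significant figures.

H = RT/g for each body.
H_Titan = 295 × 91.0 / 1.35 = 19885 m.
H_Earth = 287 × 275 / 9.81 = 8045.4 m.
H_Titan/H_Earth = 19885/8045.4 = 2.4716.

H_Titan/H_Earth ≈ 2.47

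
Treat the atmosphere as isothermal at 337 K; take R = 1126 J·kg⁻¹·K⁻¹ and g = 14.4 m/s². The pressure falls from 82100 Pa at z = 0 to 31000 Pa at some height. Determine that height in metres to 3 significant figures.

Scale height: H = RT/g = 1126 × 337 / 14.4 = 26352 m.
Invert the barometric formula: z = H ln(P₀/P).
P₀/P = 82100/31000 = 2.6484; ln(2.6484) = 0.97396.
z = 26352 × 0.97396 = 25666 m.

z ≈ 25700 m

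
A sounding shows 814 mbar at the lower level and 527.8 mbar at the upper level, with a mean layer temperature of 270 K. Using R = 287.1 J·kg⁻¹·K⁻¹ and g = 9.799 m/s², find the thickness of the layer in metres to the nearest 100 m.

Hypsometric equation: Δz = (R T̄/g) ln(P₁/P₂).
R T̄/g = 287.1 × 270 / 9.799 = 7910.7 m.
ln(814/527.8) = ln(1.5423) = 0.43327.
Δz = 7910.7 × 0.43327 = 3427.5 m.

Δz ≈ 3400 m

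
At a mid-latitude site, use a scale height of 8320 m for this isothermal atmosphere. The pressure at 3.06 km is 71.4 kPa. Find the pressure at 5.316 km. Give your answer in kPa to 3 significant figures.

Between two levels, P₂ = P₁ exp(−Δz/H) with Δz = z₂ − z₁.
Δz = 5316.0 − 3060.0 = 2256.0 m; Δz/H = 2256.0/8320.0 = 0.27115.
P₂ = 71.4 × exp(−0.27115) = 71.4 × 0.76250 = 54.443 kPa.

P ≈ 54.4 kPa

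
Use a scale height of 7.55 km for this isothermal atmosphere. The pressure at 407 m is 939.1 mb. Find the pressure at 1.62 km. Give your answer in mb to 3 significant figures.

P ≈ 800 mb

Between two levels, P₂ = P₁ exp(−Δz/H) with Δz = z₂ − z₁.
Δz = 1620.0 − 407.00 = 1213.0 m; Δz/H = 1213.0/7550.0 = 0.16066.
P₂ = 939.1 × exp(−0.16066) = 939.1 × 0.85158 = 799.72 mb.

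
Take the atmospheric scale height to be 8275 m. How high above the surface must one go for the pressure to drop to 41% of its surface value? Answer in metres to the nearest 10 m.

z ≈ 7380 m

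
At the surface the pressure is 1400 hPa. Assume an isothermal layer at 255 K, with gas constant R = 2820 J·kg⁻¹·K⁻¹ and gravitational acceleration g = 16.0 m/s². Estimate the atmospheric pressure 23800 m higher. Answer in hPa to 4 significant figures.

P ≈ 824.4 hPa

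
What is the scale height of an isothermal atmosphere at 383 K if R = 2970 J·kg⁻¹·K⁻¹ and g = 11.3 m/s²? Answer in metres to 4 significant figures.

The scale height of an isothermal atmosphere is H = RT/g.
H = 2970 × 383 / 11.3 = 1137500/11.3 = 100660 m.

H ≈ 100700 m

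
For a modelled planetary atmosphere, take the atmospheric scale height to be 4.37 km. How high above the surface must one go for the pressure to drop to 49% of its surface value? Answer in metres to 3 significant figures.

Set P/P₀ = exp(−z/H) = 0.49, so z = −H ln(0.49).
−ln(0.49) = 0.71335; z = 4370.0 × 0.71335 = 3117.3 m.

z ≈ 3120 m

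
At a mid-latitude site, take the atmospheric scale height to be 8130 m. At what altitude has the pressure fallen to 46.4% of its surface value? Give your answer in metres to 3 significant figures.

Set P/P₀ = exp(−z/H) = 0.464, so z = −H ln(0.464).
−ln(0.464) = 0.76787; z = 8130.0 × 0.76787 = 6242.8 m.

z ≈ 6240 m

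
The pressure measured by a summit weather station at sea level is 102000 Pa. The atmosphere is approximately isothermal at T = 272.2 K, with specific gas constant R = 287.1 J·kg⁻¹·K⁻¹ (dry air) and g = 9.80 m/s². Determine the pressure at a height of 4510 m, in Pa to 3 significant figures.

P ≈ 57900 Pa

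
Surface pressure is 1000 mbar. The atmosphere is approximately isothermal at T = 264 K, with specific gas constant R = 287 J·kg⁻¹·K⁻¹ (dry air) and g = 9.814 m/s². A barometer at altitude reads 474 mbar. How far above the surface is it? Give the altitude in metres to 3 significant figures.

z ≈ 5760 m

Scale height: H = RT/g = 287 × 264 / 9.814 = 7720.4 m.
Invert the barometric formula: z = H ln(P₀/P).
P₀/P = 1000/474 = 2.1097; ln(2.1097) = 0.74655.
z = 7720.4 × 0.74655 = 5763.7 m.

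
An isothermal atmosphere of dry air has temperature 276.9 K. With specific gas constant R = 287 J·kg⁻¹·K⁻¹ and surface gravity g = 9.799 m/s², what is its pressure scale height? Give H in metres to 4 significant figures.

H ≈ 8110 m

The scale height of an isothermal atmosphere is H = RT/g.
H = 287 × 276.9 / 9.799 = 79470/9.799 = 8110.0 m.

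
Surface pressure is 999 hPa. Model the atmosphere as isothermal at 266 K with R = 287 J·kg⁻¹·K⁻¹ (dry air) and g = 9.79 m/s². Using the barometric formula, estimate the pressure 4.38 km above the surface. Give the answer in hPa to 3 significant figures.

Scale height: H = RT/g = 287 × 266 / 9.79 = 7798.0 m.
Barometric formula: P = P₀ exp(−z/H).
z/H = 4380.0/7798.0 = 0.56168; exp(−0.56168) = 0.57025.
P = 999 × 0.57025 = 569.68 hPa.

P ≈ 570 hPa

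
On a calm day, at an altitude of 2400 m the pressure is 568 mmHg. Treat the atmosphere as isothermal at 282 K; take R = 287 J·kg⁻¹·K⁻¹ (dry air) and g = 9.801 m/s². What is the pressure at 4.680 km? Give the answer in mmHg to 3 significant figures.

P ≈ 431 mmHg

Scale height: H = RT/g = 287 × 282 / 9.801 = 8257.7 m.
Between two levels, P₂ = P₁ exp(−Δz/H) with Δz = z₂ − z₁.
Δz = 4680.0 − 2400.0 = 2280.0 m; Δz/H = 2280.0/8257.7 = 0.27611.
P₂ = 568 × exp(−0.27611) = 568 × 0.75873 = 430.96 mmHg.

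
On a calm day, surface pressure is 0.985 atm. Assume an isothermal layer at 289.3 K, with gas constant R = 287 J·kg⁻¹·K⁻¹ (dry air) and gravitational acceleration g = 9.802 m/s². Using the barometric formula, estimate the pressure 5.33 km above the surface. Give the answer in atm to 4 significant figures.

P ≈ 0.5250 atm

Scale height: H = RT/g = 287 × 289.3 / 9.802 = 8470.6 m.
Barometric formula: P = P₀ exp(−z/H).
z/H = 5330.0/8470.6 = 0.62924; exp(−0.62924) = 0.53300.
P = 0.985 × 0.53300 = 0.52501 atm.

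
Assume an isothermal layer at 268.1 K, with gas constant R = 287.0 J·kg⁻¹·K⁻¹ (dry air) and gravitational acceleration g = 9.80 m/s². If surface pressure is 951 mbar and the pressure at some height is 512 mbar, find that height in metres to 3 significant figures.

Scale height: H = RT/g = 287.0 × 268.1 / 9.80 = 7851.5 m.
Invert the barometric formula: z = H ln(P₀/P).
P₀/P = 951/512 = 1.8574; ln(1.8574) = 0.61918.
z = 7851.5 × 0.61918 = 4861.5 m.

z ≈ 4860 m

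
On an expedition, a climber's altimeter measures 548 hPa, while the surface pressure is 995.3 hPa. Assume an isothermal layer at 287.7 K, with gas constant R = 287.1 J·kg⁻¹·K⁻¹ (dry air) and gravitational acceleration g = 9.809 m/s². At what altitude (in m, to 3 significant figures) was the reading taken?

Scale height: H = RT/g = 287.1 × 287.7 / 9.809 = 8420.7 m.
Invert the barometric formula: z = H ln(P₀/P).
P₀/P = 995.3/548 = 1.8162; ln(1.8162) = 0.59675.
z = 8420.7 × 0.59675 = 5025.1 m.

z ≈ 5030 m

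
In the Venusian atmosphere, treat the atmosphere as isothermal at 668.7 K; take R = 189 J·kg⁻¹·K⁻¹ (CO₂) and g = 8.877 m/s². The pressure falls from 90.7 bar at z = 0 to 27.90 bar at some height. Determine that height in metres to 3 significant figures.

z ≈ 16800 m

Scale height: H = RT/g = 189 × 668.7 / 8.877 = 14237 m.
Invert the barometric formula: z = H ln(P₀/P).
P₀/P = 90.7/27.90 = 3.2509; ln(3.2509) = 1.1789.
z = 14237 × 1.1789 = 16784 m.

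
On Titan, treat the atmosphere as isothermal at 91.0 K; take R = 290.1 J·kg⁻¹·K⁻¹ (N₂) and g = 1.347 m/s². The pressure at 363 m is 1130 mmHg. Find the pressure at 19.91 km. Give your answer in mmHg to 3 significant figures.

Scale height: H = RT/g = 290.1 × 91.0 / 1.347 = 19598 m.
Between two levels, P₂ = P₁ exp(−Δz/H) with Δz = z₂ − z₁.
Δz = 19910 − 363.00 = 19547 m; Δz/H = 19547/19598 = 0.99740.
P₂ = 1130 × exp(−0.99740) = 1130 × 0.36884 = 416.79 mmHg.

P ≈ 417 mmHg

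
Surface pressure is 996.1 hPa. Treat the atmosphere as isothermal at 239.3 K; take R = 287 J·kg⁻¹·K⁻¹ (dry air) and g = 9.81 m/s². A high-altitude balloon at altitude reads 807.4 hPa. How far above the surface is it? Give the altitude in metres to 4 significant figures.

Scale height: H = RT/g = 287 × 239.3 / 9.81 = 7000.9 m.
Invert the barometric formula: z = H ln(P₀/P).
P₀/P = 996.1/807.4 = 1.2337; ln(1.2337) = 0.21002.
z = 7000.9 × 0.21002 = 1470.3 m.

z ≈ 1470 m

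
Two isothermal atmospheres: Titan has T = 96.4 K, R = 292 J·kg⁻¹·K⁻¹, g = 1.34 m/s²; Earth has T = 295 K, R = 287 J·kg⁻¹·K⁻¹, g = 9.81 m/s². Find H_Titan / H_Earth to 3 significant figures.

H = RT/g for each body.
H_Titan = 292 × 96.4 / 1.34 = 21007 m.
H_Earth = 287 × 295 / 9.81 = 8630.5 m.
H_Titan/H_Earth = 21007/8630.5 = 2.4340.

H_Titan/H_Earth ≈ 2.43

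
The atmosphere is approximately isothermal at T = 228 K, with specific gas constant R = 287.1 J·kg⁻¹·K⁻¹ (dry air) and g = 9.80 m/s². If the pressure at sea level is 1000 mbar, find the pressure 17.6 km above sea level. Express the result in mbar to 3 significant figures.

Scale height: H = RT/g = 287.1 × 228 / 9.80 = 6679.5 m.
Barometric formula: P = P₀ exp(−z/H).
z/H = 17600/6679.5 = 2.6349; exp(−2.6349) = 0.071726.
P = 1000 × 0.071726 = 71.726 mbar.

P ≈ 71.7 mbar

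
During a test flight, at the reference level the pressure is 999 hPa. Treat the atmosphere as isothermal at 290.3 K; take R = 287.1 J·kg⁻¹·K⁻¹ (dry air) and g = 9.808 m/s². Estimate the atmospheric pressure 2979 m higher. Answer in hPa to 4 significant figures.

P ≈ 703.6 hPa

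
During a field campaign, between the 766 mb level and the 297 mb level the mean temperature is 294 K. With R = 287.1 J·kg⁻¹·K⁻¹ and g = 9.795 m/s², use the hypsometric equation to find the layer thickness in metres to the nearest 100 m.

Hypsometric equation: Δz = (R T̄/g) ln(P₁/P₂).
R T̄/g = 287.1 × 294 / 9.795 = 8617.4 m.
ln(766/297) = ln(2.5791) = 0.94744.
Δz = 8617.4 × 0.94744 = 8164.5 m.

Δz ≈ 8200 m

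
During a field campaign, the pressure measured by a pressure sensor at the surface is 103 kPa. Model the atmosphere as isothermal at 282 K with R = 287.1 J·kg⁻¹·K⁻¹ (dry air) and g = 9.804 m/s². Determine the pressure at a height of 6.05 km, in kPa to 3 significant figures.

P ≈ 49.5 kPa

Scale height: H = RT/g = 287.1 × 282 / 9.804 = 8258.1 m.
Barometric formula: P = P₀ exp(−z/H).
z/H = 6050.0/8258.1 = 0.73261; exp(−0.73261) = 0.48065.
P = 103 × 0.48065 = 49.507 kPa.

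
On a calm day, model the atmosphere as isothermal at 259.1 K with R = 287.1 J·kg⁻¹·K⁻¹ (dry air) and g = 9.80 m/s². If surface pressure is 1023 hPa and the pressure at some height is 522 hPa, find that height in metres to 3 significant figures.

z ≈ 5110 m

Scale height: H = RT/g = 287.1 × 259.1 / 9.80 = 7590.6 m.
Invert the barometric formula: z = H ln(P₀/P).
P₀/P = 1023/522 = 1.9598; ln(1.9598) = 0.67284.
z = 7590.6 × 0.67284 = 5107.3 m.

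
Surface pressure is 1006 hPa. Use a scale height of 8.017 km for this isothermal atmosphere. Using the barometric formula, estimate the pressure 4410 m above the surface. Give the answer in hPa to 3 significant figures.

Barometric formula: P = P₀ exp(−z/H).
z/H = 4410.0/8017.0 = 0.55008; exp(−0.55008) = 0.57690.
P = 1006 × 0.57690 = 580.36 hPa.

P ≈ 580 hPa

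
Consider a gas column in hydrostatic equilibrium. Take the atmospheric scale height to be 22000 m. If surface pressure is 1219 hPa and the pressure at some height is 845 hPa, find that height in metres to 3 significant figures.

z ≈ 8060 m

Invert the barometric formula: z = H ln(P₀/P).
P₀/P = 1219/845 = 1.4426; ln(1.4426) = 0.36645.
z = 22000 × 0.36645 = 8061.9 m.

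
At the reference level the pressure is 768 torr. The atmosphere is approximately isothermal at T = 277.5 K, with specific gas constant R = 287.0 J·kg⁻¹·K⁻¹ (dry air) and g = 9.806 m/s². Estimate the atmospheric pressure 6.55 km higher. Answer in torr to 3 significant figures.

Scale height: H = RT/g = 287.0 × 277.5 / 9.806 = 8121.8 m.
Barometric formula: P = P₀ exp(−z/H).
z/H = 6550.0/8121.8 = 0.80647; exp(−0.80647) = 0.44643.
P = 768 × 0.44643 = 342.86 torr.

P ≈ 343 torr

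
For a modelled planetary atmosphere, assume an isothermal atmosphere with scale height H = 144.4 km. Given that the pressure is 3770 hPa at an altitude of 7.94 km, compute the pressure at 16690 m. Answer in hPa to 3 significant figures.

P ≈ 3550 hPa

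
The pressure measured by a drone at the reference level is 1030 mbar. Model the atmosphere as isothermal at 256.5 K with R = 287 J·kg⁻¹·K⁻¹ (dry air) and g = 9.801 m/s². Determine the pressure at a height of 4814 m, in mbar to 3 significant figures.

P ≈ 543 mbar

Scale height: H = RT/g = 287 × 256.5 / 9.801 = 7511.0 m.
Barometric formula: P = P₀ exp(−z/H).
z/H = 4814.0/7511.0 = 0.64093; exp(−0.64093) = 0.52680.
P = 1030 × 0.52680 = 542.60 mbar.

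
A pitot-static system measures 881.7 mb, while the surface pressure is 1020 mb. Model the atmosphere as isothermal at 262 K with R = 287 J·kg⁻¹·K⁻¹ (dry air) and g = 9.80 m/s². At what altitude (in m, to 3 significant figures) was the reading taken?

Scale height: H = RT/g = 287 × 262 / 9.80 = 7672.9 m.
Invert the barometric formula: z = H ln(P₀/P).
P₀/P = 1020/881.7 = 1.1569; ln(1.1569) = 0.14574.
z = 7672.9 × 0.14574 = 1118.2 m.

z ≈ 1120 m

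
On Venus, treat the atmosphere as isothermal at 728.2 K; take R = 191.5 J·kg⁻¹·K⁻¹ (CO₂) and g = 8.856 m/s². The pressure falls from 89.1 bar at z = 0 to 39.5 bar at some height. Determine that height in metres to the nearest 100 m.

z ≈ 12800 m

Scale height: H = RT/g = 191.5 × 728.2 / 8.856 = 15746 m.
Invert the barometric formula: z = H ln(P₀/P).
P₀/P = 89.1/39.5 = 2.2557; ln(2.2557) = 0.81346.
z = 15746 × 0.81346 = 12809 m.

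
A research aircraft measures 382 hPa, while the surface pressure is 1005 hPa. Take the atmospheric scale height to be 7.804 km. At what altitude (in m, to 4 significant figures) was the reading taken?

z ≈ 7549 m

Invert the barometric formula: z = H ln(P₀/P).
P₀/P = 1005/382 = 2.6309; ln(2.6309) = 0.96733.
z = 7804.0 × 0.96733 = 7549.0 m.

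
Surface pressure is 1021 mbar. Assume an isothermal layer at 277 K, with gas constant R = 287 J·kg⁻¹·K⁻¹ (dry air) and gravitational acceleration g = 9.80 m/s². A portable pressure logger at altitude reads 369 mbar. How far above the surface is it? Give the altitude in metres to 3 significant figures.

z ≈ 8260 m

Scale height: H = RT/g = 287 × 277 / 9.80 = 8112.1 m.
Invert the barometric formula: z = H ln(P₀/P).
P₀/P = 1021/369 = 2.7669; ln(2.7669) = 1.0177.
z = 8112.1 × 1.0177 = 8255.7 m.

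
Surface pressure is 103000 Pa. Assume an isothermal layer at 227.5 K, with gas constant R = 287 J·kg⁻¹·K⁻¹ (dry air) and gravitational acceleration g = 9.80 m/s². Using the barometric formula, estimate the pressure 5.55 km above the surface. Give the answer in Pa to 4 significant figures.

P ≈ 44780 Pa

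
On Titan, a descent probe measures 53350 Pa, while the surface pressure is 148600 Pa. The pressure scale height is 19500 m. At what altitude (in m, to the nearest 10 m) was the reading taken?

Invert the barometric formula: z = H ln(P₀/P).
P₀/P = 148600/53350 = 2.7854; ln(2.7854) = 1.0244.
z = 19500 × 1.0244 = 19976 m.

z ≈ 19980 m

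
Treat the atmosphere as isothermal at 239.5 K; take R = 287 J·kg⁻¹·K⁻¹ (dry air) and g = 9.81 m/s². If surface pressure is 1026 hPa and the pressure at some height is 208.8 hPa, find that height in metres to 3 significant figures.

Scale height: H = RT/g = 287 × 239.5 / 9.81 = 7006.8 m.
Invert the barometric formula: z = H ln(P₀/P).
P₀/P = 1026/208.8 = 4.9138; ln(4.9138) = 1.5920.
z = 7006.8 × 1.5920 = 11155 m.

z ≈ 11200 m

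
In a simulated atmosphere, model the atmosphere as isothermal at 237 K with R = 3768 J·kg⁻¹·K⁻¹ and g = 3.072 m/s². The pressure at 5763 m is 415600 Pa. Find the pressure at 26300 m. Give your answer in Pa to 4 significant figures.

Scale height: H = RT/g = 3768 × 237 / 3.072 = 290700 m.
Between two levels, P₂ = P₁ exp(−Δz/H) with Δz = z₂ − z₁.
Δz = 26300 − 5763.0 = 20537 m; Δz/H = 20537/290700 = 0.070647.
P₂ = 415600 × exp(−0.070647) = 415600 × 0.93179 = 387250 Pa.

P ≈ 387300 Pa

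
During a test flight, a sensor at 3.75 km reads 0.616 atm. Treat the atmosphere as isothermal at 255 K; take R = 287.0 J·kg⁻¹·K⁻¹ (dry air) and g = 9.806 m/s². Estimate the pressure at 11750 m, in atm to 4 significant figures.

P ≈ 0.2109 atm

Scale height: H = RT/g = 287.0 × 255 / 9.806 = 7463.3 m.
Between two levels, P₂ = P₁ exp(−Δz/H) with Δz = z₂ − z₁.
Δz = 11750 − 3750.0 = 8000.0 m; Δz/H = 8000.0/7463.3 = 1.0719.
P₂ = 0.616 × exp(−1.0719) = 0.616 × 0.34236 = 0.21089 atm.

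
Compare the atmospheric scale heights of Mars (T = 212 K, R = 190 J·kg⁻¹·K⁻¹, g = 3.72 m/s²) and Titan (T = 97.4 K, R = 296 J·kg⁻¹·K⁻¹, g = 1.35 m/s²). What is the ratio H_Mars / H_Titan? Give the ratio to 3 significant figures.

H_Mars/H_Titan ≈ 0.507

H = RT/g for each body.
H_Mars = 190 × 212 / 3.72 = 10828 m.
H_Titan = 296 × 97.4 / 1.35 = 21356 m.
H_Mars/H_Titan = 10828/21356 = 0.50702.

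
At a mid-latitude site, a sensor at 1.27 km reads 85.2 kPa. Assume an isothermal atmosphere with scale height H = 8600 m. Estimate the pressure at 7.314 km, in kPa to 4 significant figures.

Between two levels, P₂ = P₁ exp(−Δz/H) with Δz = z₂ − z₁.
Δz = 7314.0 − 1270.0 = 6044.0 m; Δz/H = 6044.0/8600.0 = 0.70279.
P₂ = 85.2 × exp(−0.70279) = 85.2 × 0.49520 = 42.191 kPa.

P ≈ 42.19 kPa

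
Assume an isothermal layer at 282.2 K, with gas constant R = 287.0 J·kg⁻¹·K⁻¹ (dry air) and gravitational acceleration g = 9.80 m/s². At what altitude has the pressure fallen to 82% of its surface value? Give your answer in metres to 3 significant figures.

z ≈ 1640 m

Scale height: H = RT/g = 287.0 × 282.2 / 9.80 = 8264.4 m.
Set P/P₀ = exp(−z/H) = 0.82, so z = −H ln(0.82).
−ln(0.82) = 0.19845; z = 8264.4 × 0.19845 = 1640.1 m.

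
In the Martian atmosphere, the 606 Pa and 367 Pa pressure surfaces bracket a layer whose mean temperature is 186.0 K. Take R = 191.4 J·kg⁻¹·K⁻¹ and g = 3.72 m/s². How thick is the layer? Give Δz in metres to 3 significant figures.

Δz ≈ 4800 m

Hypsometric equation: Δz = (R T̄/g) ln(P₁/P₂).
R T̄/g = 191.4 × 186.0 / 3.72 = 9570.0 m.
ln(606/367) = ln(1.6512) = 0.50150.
Δz = 9570.0 × 0.50150 = 4799.4 m.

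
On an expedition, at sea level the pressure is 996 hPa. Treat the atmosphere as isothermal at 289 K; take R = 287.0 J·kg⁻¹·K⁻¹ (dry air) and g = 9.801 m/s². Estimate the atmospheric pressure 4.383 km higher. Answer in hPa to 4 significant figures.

P ≈ 593.4 hPa

Scale height: H = RT/g = 287.0 × 289 / 9.801 = 8462.7 m.
Barometric formula: P = P₀ exp(−z/H).
z/H = 4383.0/8462.7 = 0.51792; exp(−0.51792) = 0.59576.
P = 996 × 0.59576 = 593.38 hPa.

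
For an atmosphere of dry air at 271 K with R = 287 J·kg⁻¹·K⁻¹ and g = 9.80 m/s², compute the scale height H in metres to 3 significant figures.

The scale height of an isothermal atmosphere is H = RT/g.
H = 287 × 271 / 9.80 = 77777/9.80 = 7936.4 m.

H ≈ 7940 m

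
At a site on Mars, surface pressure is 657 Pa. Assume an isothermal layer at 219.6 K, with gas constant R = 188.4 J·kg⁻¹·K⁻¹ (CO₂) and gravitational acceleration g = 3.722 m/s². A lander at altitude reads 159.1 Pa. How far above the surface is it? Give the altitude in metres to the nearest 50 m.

z ≈ 15750 m

Scale height: H = RT/g = 188.4 × 219.6 / 3.722 = 11116 m.
Invert the barometric formula: z = H ln(P₀/P).
P₀/P = 657/159.1 = 4.1295; ln(4.1295) = 1.4182.
z = 11116 × 1.4182 = 15765 m.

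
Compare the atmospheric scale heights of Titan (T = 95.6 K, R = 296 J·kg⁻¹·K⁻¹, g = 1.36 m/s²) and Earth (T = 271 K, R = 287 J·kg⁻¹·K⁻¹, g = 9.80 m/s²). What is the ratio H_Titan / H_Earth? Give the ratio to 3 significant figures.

H_Titan/H_Earth ≈ 2.62

H = RT/g for each body.
H_Titan = 296 × 95.6 / 1.36 = 20807 m.
H_Earth = 287 × 271 / 9.80 = 7936.4 m.
H_Titan/H_Earth = 20807/7936.4 = 2.6217.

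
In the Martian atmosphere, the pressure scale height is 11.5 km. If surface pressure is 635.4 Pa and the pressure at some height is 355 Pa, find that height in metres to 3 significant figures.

Invert the barometric formula: z = H ln(P₀/P).
P₀/P = 635.4/355 = 1.7899; ln(1.7899) = 0.58216.
z = 11500 × 0.58216 = 6694.8 m.

z ≈ 6690 m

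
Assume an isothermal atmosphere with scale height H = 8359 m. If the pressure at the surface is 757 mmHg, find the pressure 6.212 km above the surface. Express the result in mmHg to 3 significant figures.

P ≈ 360 mmHg

Barometric formula: P = P₀ exp(−z/H).
z/H = 6212.0/8359.0 = 0.74315; exp(−0.74315) = 0.47561.
P = 757 × 0.47561 = 360.04 mmHg.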